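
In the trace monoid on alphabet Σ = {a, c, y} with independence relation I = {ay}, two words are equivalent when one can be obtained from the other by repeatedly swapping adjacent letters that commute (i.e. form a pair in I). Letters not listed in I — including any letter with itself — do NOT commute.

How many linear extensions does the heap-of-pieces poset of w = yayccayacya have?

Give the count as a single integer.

18

drop 0:y onto floor
drop 1:a onto floor
drop 2:y onto {0:y}
drop 3:c onto {1:a, 2:y}
drop 4:c onto {3:c}
drop 5:a onto {4:c}
drop 6:y onto {4:c}
drop 7:a onto {5:a}
drop 8:c onto {6:y, 7:a}
drop 9:y onto {8:c}
drop 10:a onto {8:c}
ground layer = {0:y, 1:a}
drop-orders for the pieces not yet dropped (sum over which currently-grounded one goes next):
  1 to go: {9} 1  {10} 1
  2 to go: {9,10} 2
  3 to go: {8,9,10} 2
  4 to go: {6,8,9,10} 2  {7,8,9,10} 2
  5 to go: {5,7,8,9,10} 2  {6,7,8,9,10} 4
  6 to go: {5,6,7,8,9,10} 6
  7 to go: {4,5,6,7,8,9,10} 6
  8 to go: {3,4,5,6,7,8,9,10} 6
  9 to go: {1,3,4,5,6,7,8,9,10} 6  {2,3,4,5,6,7,8,9,10} 6
  if 0:y drops first: 12 orders
  if 1:a drops first: 6 orders
heap linearizations: 18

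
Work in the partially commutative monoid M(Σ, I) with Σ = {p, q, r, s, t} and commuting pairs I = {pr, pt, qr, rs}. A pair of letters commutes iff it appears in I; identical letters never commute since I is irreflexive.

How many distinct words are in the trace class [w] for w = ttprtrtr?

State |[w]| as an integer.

8

#0=t has no predecessor
#1=t depends on [0:t]
#2=p has no predecessor
#3=r depends on [1:t]
#4=t depends on [3:r]
#5=r depends on [4:t]
#6=t depends on [5:r]
#7=r depends on [6:t]
sources: [0:t, 2:p]
N(rest) = Σ N(rest − s) over sources s of rest; N(one piece) = 1:
  size 1 → [2]=1  [7]=1
  size 2 → [2,7]=2  [6,7]=1
  size 3 → [2,6,7]=3  [5,6,7]=1
  size 4 → [2,5,6,7]=4  [4,5,6,7]=1
  size 5 → [2,4,5,6,7]=5  [3,4,5,6,7]=1
  size 6 → [1,3,4,5,6,7]=1  [2,3,4,5,6,7]=6
  first=0(t) contributes 7
  first=2(p) contributes 1
|[w]| = 8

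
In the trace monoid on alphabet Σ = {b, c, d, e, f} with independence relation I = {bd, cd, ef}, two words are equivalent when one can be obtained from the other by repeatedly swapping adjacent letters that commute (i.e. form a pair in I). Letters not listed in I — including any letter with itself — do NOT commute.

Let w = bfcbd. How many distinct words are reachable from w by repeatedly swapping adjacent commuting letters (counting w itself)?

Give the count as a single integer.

3

#0=b has no predecessor
#1=f depends on [0:b]
#2=c depends on [1:f]
#3=b depends on [2:c]
#4=d depends on [1:f]
sources: [0:b]
N(rest) = Σ N(rest − s) over sources s of rest; N(one piece) = 1:
  size 1 → [3]=1  [4]=1
  size 2 → [2,3]=1  [3,4]=2
  size 3 → [2,3,4]=3
  first=0(b) contributes 3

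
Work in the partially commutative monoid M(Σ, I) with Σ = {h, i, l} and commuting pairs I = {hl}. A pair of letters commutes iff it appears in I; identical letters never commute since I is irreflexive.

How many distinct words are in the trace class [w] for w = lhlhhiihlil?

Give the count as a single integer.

0(l) covers ∅
1(h) covers ∅
2(l) covers 0:l
3(h) covers 1:h
4(h) covers 3:h
5(i) covers 2:l, 4:h
6(i) covers 5:i
7(h) covers 6:i
8(l) covers 6:i
9(i) covers 7:h, 8:l
10(l) covers 9:i
floor of heap: 0:l, 1:h
completions by unplaced set U, small U first (add the entries for U minus each lowest piece of U):
  |U|=1: {10}:1
  |U|=2: {9,10}:1
  |U|=3: {7,9,10}:1  {8,9,10}:1
  |U|=4: {7,8,9,10}:2
  |U|=5: {6,7,8,9,10}:2
  |U|=6: {5,6,7,8,9,10}:2
  |U|=7: {2,5,6,7,8,9,10}:2  {4,5,6,7,8,9,10}:2
  |U|=8: {0,2,5,6,7,8,9,10}:2  {2,4,5,6,7,8,9,10}:4  {3,4,5,6,7,8,9,10}:2
  |U|=9: {0,2,4,5,6,7,8,9,10}:6  {1,3,4,5,6,7,8,9,10}:2  {2,3,4,5,6,7,8,9,10}:6
  start at 0(l): 8
  start at 1(h): 12
sum over floor = 20

20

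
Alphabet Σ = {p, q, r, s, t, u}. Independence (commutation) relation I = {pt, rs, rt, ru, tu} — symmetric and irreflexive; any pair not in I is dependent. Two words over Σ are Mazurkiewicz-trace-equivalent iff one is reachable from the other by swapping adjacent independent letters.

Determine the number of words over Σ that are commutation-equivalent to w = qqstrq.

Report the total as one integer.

3

drop 0:q onto floor
drop 1:q onto {0:q}
drop 2:s onto {1:q}
drop 3:t onto {2:s}
drop 4:r onto {1:q}
drop 5:q onto {3:t, 4:r}
ground layer = {0:q}
drop-orders for the pieces not yet dropped (sum over which currently-grounded one goes next):
  1 to go: {5} 1
  2 to go: {3,5} 1  {4,5} 1
  3 to go: {2,3,5} 1  {3,4,5} 2
  4 to go: {2,3,4,5} 3
  if 0:q drops first: 3 orders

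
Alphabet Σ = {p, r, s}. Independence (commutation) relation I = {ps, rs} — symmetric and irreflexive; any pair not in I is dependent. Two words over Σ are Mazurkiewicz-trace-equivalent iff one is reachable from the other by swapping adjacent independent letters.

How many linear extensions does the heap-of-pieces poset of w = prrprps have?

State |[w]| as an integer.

#0=p has no predecessor
#1=r depends on [0:p]
#2=r depends on [1:r]
#3=p depends on [2:r]
#4=r depends on [3:p]
#5=p depends on [4:r]
#6=s has no predecessor
sources: [0:p, 6:s]
N(rest) = Σ N(rest − s) over sources s of rest; N(one piece) = 1:
  size 1 → [5]=1  [6]=1
  size 2 → [4,5]=1  [5,6]=2
  size 3 → [3,4,5]=1  [4,5,6]=3
  size 4 → [2,3,4,5]=1  [3,4,5,6]=4
  size 5 → [1,2,3,4,5]=1  [2,3,4,5,6]=5
  first=0(p) contributes 6
  first=6(s) contributes 1
|[w]| = 7

7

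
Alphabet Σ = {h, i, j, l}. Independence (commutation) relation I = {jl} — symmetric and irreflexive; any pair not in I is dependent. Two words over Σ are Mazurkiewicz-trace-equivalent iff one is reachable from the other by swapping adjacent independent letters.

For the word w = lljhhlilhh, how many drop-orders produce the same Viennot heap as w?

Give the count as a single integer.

3

drop 0:l onto floor
drop 1:l onto {0:l}
drop 2:j onto floor
drop 3:h onto {1:l, 2:j}
drop 4:h onto {3:h}
drop 5:l onto {4:h}
drop 6:i onto {5:l}
drop 7:l onto {6:i}
drop 8:h onto {7:l}
drop 9:h onto {8:h}
ground layer = {0:l, 2:j}
drop-orders for the pieces not yet dropped (sum over which currently-grounded one goes next):
  1 to go: {9} 1
  2 to go: {8,9} 1
  3 to go: {7,8,9} 1
  4 to go: {6,7,8,9} 1
  5 to go: {5,6,7,8,9} 1
  6 to go: {4,5,6,7,8,9} 1
  7 to go: {3,4,5,6,7,8,9} 1
  8 to go: {1,3,4,5,6,7,8,9} 1  {2,3,4,5,6,7,8,9} 1
  if 0:l drops first: 2 orders
  if 2:j drops first: 1 orders
heap linearizations: 3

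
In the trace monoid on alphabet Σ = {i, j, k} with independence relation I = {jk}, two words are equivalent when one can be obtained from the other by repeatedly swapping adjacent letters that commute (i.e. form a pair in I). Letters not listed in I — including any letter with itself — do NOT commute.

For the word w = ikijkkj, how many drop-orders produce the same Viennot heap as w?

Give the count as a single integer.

6

0(i) covers ∅
1(k) covers 0:i
2(i) covers 1:k
3(j) covers 2:i
4(k) covers 2:i
5(k) covers 4:k
6(j) covers 3:j
floor of heap: 0:i
completions by unplaced set U, small U first (add the entries for U minus each lowest piece of U):
  |U|=1: {5}:1  {6}:1
  |U|=2: {3,6}:1  {4,5}:1  {5,6}:2
  |U|=3: {3,5,6}:3  {4,5,6}:3
  |U|=4: {3,4,5,6}:6
  |U|=5: {2,3,4,5,6}:6
  start at 0(i): 6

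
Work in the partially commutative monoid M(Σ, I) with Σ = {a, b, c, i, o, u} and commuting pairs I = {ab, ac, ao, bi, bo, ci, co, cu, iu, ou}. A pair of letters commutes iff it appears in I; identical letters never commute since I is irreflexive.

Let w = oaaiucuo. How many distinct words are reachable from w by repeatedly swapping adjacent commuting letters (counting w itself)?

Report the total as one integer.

176

piece 0:o — minimal
piece 1:a — minimal
piece 2:a rests on {1:a}
piece 3:i rests on {0:o, 2:a}
piece 4:u rests on {2:a}
piece 5:c — minimal
piece 6:u rests on {4:u}
piece 7:o rests on {3:i}
minimal pieces: {0:o, 1:a, 5:c}
ways to finish when only these pieces remain (= sum over removing one remaining piece with nothing left below it):
  1 left: {5}→1  {6}→1  {7}→1
  2 left: {3,7}→1  {4,6}→1  {5,6}→2  {5,7}→2  {6,7}→2
  3 left: {0,3,7}→1  {3,5,7}→3  {3,6,7}→3  {4,5,6}→3  {4,6,7}→3  {5,6,7}→6
  4 left: {0,3,5,7}→4  {0,3,6,7}→4  {3,4,6,7}→6  {3,5,6,7}→12  {4,5,6,7}→12
  5 left: {0,3,4,6,7}→10  {0,3,5,6,7}→20  {2,3,4,6,7}→6  {3,4,5,6,7}→30
  6 left: {0,2,3,4,6,7}→16  {0,3,4,5,6,7}→60  {1,2,3,4,6,7}→6  {2,3,4,5,6,7}→36
  placing 0:o first → 42 extensions
  placing 1:a first → 112 extensions
  placing 5:c first → 22 extensions
total linear extensions = 176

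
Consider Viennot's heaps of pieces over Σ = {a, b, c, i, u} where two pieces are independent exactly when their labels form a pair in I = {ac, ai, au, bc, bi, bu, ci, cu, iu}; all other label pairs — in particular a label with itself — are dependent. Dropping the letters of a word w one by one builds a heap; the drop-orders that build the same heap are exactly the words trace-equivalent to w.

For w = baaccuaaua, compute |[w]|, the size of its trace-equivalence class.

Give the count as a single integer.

#0=b has no predecessor
#1=a depends on [0:b]
#2=a depends on [1:a]
#3=c has no predecessor
#4=c depends on [3:c]
#5=u has no predecessor
#6=a depends on [2:a]
#7=a depends on [6:a]
#8=u depends on [5:u]
#9=a depends on [7:a]
sources: [0:b, 3:c, 5:u]
N(rest) = Σ N(rest − s) over sources s of rest; N(one piece) = 1:
  size 1 → [4]=1  [8]=1  [9]=1
  size 2 → [3,4]=1  [4,8]=2  [4,9]=2  [5,8]=1  [7,9]=1  [8,9]=2
  size 3 → [3,4,8]=3  [3,4,9]=3  [4,5,8]=3  [4,7,9]=3  [4,8,9]=6  [5,8,9]=3  [6,7,9]=1  [7,8,9]=3
  size 4 → [2,6,7,9]=1  [3,4,5,8]=6  [3,4,7,9]=6  [3,4,8,9]=12  [4,5,8,9]=12  [4,6,7,9]=4  [4,7,8,9]=12  [5,7,8,9]=6  [6,7,8,9]=4
  size 5 → [1,2,6,7,9]=1  [2,4,6,7,9]=5  [2,6,7,8,9]=5  [3,4,5,8,9]=30  [3,4,6,7,9]=10  [3,4,7,8,9]=30  [4,5,7,8,9]=30  [4,6,7,8,9]=20  [5,6,7,8,9]=10
  size 6 → [0,1,2,6,7,9]=1  [1,2,4,6,7,9]=6  [1,2,6,7,8,9]=6  [2,3,4,6,7,9]=15  [2,4,6,7,8,9]=30  [2,5,6,7,8,9]=15  [3,4,5,7,8,9]=90  [3,4,6,7,8,9]=60  [4,5,6,7,8,9]=60
  size 7 → [0,1,2,4,6,7,9]=7  [0,1,2,6,7,8,9]=7  [1,2,3,4,6,7,9]=21  [1,2,4,6,7,8,9]=42  [1,2,5,6,7,8,9]=21  [2,3,4,6,7,8,9]=105  [2,4,5,6,7,8,9]=105  [3,4,5,6,7,8,9]=210
  size 8 → [0,1,2,3,4,6,7,9]=28  [0,1,2,4,6,7,8,9]=56  [0,1,2,5,6,7,8,9]=28  [1,2,3,4,6,7,8,9]=168  [1,2,4,5,6,7,8,9]=168  [2,3,4,5,6,7,8,9]=420
  first=0(b) contributes 756
  first=3(c) contributes 252
  first=5(u) contributes 252
|[w]| = 1260

1260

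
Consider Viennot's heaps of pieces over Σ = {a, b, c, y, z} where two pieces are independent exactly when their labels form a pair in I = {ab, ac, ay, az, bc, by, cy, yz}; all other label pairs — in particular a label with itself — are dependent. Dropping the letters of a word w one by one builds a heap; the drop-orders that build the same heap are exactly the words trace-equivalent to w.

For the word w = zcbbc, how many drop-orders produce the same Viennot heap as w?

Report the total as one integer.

#0=z has no predecessor
#1=c depends on [0:z]
#2=b depends on [0:z]
#3=b depends on [2:b]
#4=c depends on [1:c]
sources: [0:z]
N(rest) = Σ N(rest − s) over sources s of rest; N(one piece) = 1:
  size 1 → [3]=1  [4]=1
  size 2 → [1,4]=1  [2,3]=1  [3,4]=2
  size 3 → [1,3,4]=3  [2,3,4]=3
  first=0(z) contributes 6

6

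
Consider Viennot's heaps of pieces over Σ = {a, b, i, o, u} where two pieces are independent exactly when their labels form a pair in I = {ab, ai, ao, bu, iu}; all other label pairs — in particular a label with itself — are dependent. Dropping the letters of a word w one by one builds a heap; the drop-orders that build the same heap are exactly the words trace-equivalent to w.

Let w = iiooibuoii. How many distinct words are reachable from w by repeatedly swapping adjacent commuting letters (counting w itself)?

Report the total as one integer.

3

piece 0:i — minimal
piece 1:i rests on {0:i}
piece 2:o rests on {1:i}
piece 3:o rests on {2:o}
piece 4:i rests on {3:o}
piece 5:b rests on {4:i}
piece 6:u rests on {3:o}
piece 7:o rests on {5:b, 6:u}
piece 8:i rests on {7:o}
piece 9:i rests on {8:i}
minimal pieces: {0:i}
ways to finish when only these pieces remain (= sum over removing one remaining piece with nothing left below it):
  1 left: {9}→1
  2 left: {8,9}→1
  3 left: {7,8,9}→1
  4 left: {5,7,8,9}→1  {6,7,8,9}→1
  5 left: {4,5,7,8,9}→1  {5,6,7,8,9}→2
  6 left: {4,5,6,7,8,9}→3
  7 left: {3,4,5,6,7,8,9}→3
  8 left: {2,3,4,5,6,7,8,9}→3
  placing 0:i first → 3 extensions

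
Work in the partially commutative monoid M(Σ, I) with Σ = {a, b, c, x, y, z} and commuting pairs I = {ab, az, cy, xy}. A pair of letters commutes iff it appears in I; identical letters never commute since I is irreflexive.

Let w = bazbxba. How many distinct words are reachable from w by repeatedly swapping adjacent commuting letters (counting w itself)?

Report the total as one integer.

8

drop 0:b onto floor
drop 1:a onto floor
drop 2:z onto {0:b}
drop 3:b onto {2:z}
drop 4:x onto {1:a, 3:b}
drop 5:b onto {4:x}
drop 6:a onto {4:x}
ground layer = {0:b, 1:a}
drop-orders for the pieces not yet dropped (sum over which currently-grounded one goes next):
  1 to go: {5} 1  {6} 1
  2 to go: {5,6} 2
  3 to go: {4,5,6} 2
  4 to go: {1,4,5,6} 2  {3,4,5,6} 2
  5 to go: {1,3,4,5,6} 4  {2,3,4,5,6} 2
  if 0:b drops first: 6 orders
  if 1:a drops first: 2 orders
heap linearizations: 8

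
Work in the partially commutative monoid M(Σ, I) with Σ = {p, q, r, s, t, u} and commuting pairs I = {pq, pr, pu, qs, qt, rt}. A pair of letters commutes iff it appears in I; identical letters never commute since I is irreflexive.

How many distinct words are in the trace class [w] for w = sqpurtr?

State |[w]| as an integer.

21

drop 0:s onto floor
drop 1:q onto floor
drop 2:p onto {0:s}
drop 3:u onto {0:s, 1:q}
drop 4:r onto {3:u}
drop 5:t onto {2:p, 3:u}
drop 6:r onto {4:r}
ground layer = {0:s, 1:q}
drop-orders for the pieces not yet dropped (sum over which currently-grounded one goes next):
  1 to go: {5} 1  {6} 1
  2 to go: {2,5} 1  {4,6} 1  {5,6} 2
  3 to go: {2,5,6} 3  {4,5,6} 3
  4 to go: {2,4,5,6} 6  {3,4,5,6} 3
  5 to go: {1,3,4,5,6} 3  {2,3,4,5,6} 9
  if 0:s drops first: 12 orders
  if 1:q drops first: 9 orders
heap linearizations: 21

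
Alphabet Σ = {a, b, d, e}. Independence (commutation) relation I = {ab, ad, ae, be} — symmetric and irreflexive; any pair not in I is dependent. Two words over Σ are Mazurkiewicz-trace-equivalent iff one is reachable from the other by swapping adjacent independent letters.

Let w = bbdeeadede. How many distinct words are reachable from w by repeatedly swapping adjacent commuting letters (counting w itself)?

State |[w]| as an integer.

10

0(b) covers ∅
1(b) covers 0:b
2(d) covers 1:b
3(e) covers 2:d
4(e) covers 3:e
5(a) covers ∅
6(d) covers 4:e
7(e) covers 6:d
8(d) covers 7:e
9(e) covers 8:d
floor of heap: 0:b, 5:a
completions by unplaced set U, small U first (add the entries for U minus each lowest piece of U):
  |U|=1: {5}:1  {9}:1
  |U|=2: {5,9}:2  {8,9}:1
  |U|=3: {5,8,9}:3  {7,8,9}:1
  |U|=4: {5,7,8,9}:4  {6,7,8,9}:1
  |U|=5: {4,6,7,8,9}:1  {5,6,7,8,9}:5
  |U|=6: {3,4,6,7,8,9}:1  {4,5,6,7,8,9}:6
  |U|=7: {2,3,4,6,7,8,9}:1  {3,4,5,6,7,8,9}:7
  |U|=8: {1,2,3,4,6,7,8,9}:1  {2,3,4,5,6,7,8,9}:8
  start at 0(b): 9
  start at 5(a): 1
sum over floor = 10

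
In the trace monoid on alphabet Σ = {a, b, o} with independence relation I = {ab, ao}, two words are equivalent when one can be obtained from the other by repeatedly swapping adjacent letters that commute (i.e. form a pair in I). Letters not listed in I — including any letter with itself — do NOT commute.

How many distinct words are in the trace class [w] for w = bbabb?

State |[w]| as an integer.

5

#0=b has no predecessor
#1=b depends on [0:b]
#2=a has no predecessor
#3=b depends on [1:b]
#4=b depends on [3:b]
sources: [0:b, 2:a]
N(rest) = Σ N(rest − s) over sources s of rest; N(one piece) = 1:
  size 1 → [2]=1  [4]=1
  size 2 → [2,4]=2  [3,4]=1
  size 3 → [1,3,4]=1  [2,3,4]=3
  first=0(b) contributes 4
  first=2(a) contributes 1
|[w]| = 5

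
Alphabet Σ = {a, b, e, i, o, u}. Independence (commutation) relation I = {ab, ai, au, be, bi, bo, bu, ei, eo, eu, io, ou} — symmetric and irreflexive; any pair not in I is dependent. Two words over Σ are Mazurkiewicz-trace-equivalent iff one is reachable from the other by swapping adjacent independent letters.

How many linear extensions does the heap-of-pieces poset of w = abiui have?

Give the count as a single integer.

drop 0:a onto floor
drop 1:b onto floor
drop 2:i onto floor
drop 3:u onto {2:i}
drop 4:i onto {3:u}
ground layer = {0:a, 1:b, 2:i}
drop-orders for the pieces not yet dropped (sum over which currently-grounded one goes next):
  1 to go: {0} 1  {1} 1  {4} 1
  2 to go: {0,1} 2  {0,4} 2  {1,4} 2  {3,4} 1
  3 to go: {0,1,4} 6  {0,3,4} 3  {1,3,4} 3  {2,3,4} 1
  if 0:a drops first: 4 orders
  if 1:b drops first: 4 orders
  if 2:i drops first: 12 orders
heap linearizations: 20

20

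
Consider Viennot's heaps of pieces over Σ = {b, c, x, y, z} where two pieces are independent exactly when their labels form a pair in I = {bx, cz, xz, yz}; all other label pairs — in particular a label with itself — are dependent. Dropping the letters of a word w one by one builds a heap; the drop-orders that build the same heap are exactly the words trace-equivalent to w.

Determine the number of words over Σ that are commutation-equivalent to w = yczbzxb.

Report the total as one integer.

piece 0:y — minimal
piece 1:c rests on {0:y}
piece 2:z — minimal
piece 3:b rests on {1:c, 2:z}
piece 4:z rests on {3:b}
piece 5:x rests on {1:c}
piece 6:b rests on {4:z}
minimal pieces: {0:y, 2:z}
ways to finish when only these pieces remain (= sum over removing one remaining piece with nothing left below it):
  1 left: {5}→1  {6}→1
  2 left: {4,6}→1  {5,6}→2
  3 left: {3,4,6}→1  {4,5,6}→3
  4 left: {2,3,4,6}→1  {3,4,5,6}→4
  5 left: {1,3,4,5,6}→4  {2,3,4,5,6}→5
  placing 0:y first → 9 extensions
  placing 2:z first → 4 extensions
total linear extensions = 13

13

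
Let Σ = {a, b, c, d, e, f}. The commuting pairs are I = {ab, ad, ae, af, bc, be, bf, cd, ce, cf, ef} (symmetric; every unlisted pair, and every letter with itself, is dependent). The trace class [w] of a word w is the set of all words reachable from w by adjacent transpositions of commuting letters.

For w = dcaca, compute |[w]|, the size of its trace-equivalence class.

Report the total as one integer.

piece 0:d — minimal
piece 1:c — minimal
piece 2:a rests on {1:c}
piece 3:c rests on {2:a}
piece 4:a rests on {3:c}
minimal pieces: {0:d, 1:c}
ways to finish when only these pieces remain (= sum over removing one remaining piece with nothing left below it):
  1 left: {0}→1  {4}→1
  2 left: {0,4}→2  {3,4}→1
  3 left: {0,3,4}→3  {2,3,4}→1
  placing 0:d first → 1 extensions
  placing 1:c first → 4 extensions
total linear extensions = 5

5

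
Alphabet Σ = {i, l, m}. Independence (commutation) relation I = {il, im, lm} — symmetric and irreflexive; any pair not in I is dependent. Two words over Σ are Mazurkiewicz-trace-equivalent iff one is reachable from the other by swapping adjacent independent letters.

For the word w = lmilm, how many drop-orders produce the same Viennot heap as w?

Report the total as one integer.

piece 0:l — minimal
piece 1:m — minimal
piece 2:i — minimal
piece 3:l rests on {0:l}
piece 4:m rests on {1:m}
minimal pieces: {0:l, 1:m, 2:i}
ways to finish when only these pieces remain (= sum over removing one remaining piece with nothing left below it):
  1 left: {2}→1  {3}→1  {4}→1
  2 left: {0,3}→1  {1,4}→1  {2,3}→2  {2,4}→2  {3,4}→2
  3 left: {0,2,3}→3  {0,3,4}→3  {1,2,4}→3  {1,3,4}→3  {2,3,4}→6
  placing 0:l first → 12 extensions
  placing 1:m first → 12 extensions
  placing 2:i first → 6 extensions
total linear extensions = 30

30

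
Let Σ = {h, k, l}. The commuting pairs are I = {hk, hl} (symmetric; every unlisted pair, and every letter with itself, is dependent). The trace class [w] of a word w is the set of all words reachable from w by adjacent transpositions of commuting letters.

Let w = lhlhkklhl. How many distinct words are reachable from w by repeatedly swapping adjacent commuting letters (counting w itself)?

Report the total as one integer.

84

#0=l has no predecessor
#1=h has no predecessor
#2=l depends on [0:l]
#3=h depends on [1:h]
#4=k depends on [2:l]
#5=k depends on [4:k]
#6=l depends on [5:k]
#7=h depends on [3:h]
#8=l depends on [6:l]
sources: [0:l, 1:h]
N(rest) = Σ N(rest − s) over sources s of rest; N(one piece) = 1:
  size 1 → [7]=1  [8]=1
  size 2 → [3,7]=1  [6,8]=1  [7,8]=2
  size 3 → [1,3,7]=1  [3,7,8]=3  [5,6,8]=1  [6,7,8]=3
  size 4 → [1,3,7,8]=4  [3,6,7,8]=6  [4,5,6,8]=1  [5,6,7,8]=4
  size 5 → [1,3,6,7,8]=10  [2,4,5,6,8]=1  [3,5,6,7,8]=10  [4,5,6,7,8]=5
  size 6 → [0,2,4,5,6,8]=1  [1,3,5,6,7,8]=20  [2,4,5,6,7,8]=6  [3,4,5,6,7,8]=15
  size 7 → [0,2,4,5,6,7,8]=7  [1,3,4,5,6,7,8]=35  [2,3,4,5,6,7,8]=21
  first=0(l) contributes 56
  first=1(h) contributes 28
|[w]| = 84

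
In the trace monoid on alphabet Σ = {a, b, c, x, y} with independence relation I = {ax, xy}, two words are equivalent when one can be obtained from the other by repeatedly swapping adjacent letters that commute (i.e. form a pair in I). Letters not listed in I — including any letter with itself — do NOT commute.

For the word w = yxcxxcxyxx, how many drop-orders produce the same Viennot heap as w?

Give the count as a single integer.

8

0(y) covers ∅
1(x) covers ∅
2(c) covers 0:y, 1:x
3(x) covers 2:c
4(x) covers 3:x
5(c) covers 4:x
6(x) covers 5:c
7(y) covers 5:c
8(x) covers 6:x
9(x) covers 8:x
floor of heap: 0:y, 1:x
completions by unplaced set U, small U first (add the entries for U minus each lowest piece of U):
  |U|=1: {7}:1  {9}:1
  |U|=2: {7,9}:2  {8,9}:1
  |U|=3: {6,8,9}:1  {7,8,9}:3
  |U|=4: {6,7,8,9}:4
  |U|=5: {5,6,7,8,9}:4
  |U|=6: {4,5,6,7,8,9}:4
  |U|=7: {3,4,5,6,7,8,9}:4
  |U|=8: {2,3,4,5,6,7,8,9}:4
  start at 0(y): 4
  start at 1(x): 4
sum over floor = 8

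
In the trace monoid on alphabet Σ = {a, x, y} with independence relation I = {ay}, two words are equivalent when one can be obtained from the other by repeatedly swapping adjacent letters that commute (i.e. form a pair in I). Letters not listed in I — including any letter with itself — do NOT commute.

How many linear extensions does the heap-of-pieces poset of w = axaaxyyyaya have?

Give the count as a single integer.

#0=a has no predecessor
#1=x depends on [0:a]
#2=a depends on [1:x]
#3=a depends on [2:a]
#4=x depends on [3:a]
#5=y depends on [4:x]
#6=y depends on [5:y]
#7=y depends on [6:y]
#8=a depends on [4:x]
#9=y depends on [7:y]
#10=a depends on [8:a]
sources: [0:a]
N(rest) = Σ N(rest − s) over sources s of rest; N(one piece) = 1:
  size 1 → [9]=1  [10]=1
  size 2 → [7,9]=1  [8,10]=1  [9,10]=2
  size 3 → [6,7,9]=1  [7,9,10]=3  [8,9,10]=3
  size 4 → [5,6,7,9]=1  [6,7,9,10]=4  [7,8,9,10]=6
  size 5 → [5,6,7,9,10]=5  [6,7,8,9,10]=10
  size 6 → [5,6,7,8,9,10]=15
  size 7 → [4,5,6,7,8,9,10]=15
  size 8 → [3,4,5,6,7,8,9,10]=15
  size 9 → [2,3,4,5,6,7,8,9,10]=15
  first=0(a) contributes 15

15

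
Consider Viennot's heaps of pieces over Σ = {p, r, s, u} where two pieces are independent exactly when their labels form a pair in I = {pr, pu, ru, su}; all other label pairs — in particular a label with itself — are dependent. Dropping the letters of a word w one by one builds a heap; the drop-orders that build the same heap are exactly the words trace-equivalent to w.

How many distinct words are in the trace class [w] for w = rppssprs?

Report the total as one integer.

#0=r has no predecessor
#1=p has no predecessor
#2=p depends on [1:p]
#3=s depends on [0:r, 2:p]
#4=s depends on [3:s]
#5=p depends on [4:s]
#6=r depends on [4:s]
#7=s depends on [5:p, 6:r]
sources: [0:r, 1:p]
N(rest) = Σ N(rest − s) over sources s of rest; N(one piece) = 1:
  size 1 → [7]=1
  size 2 → [5,7]=1  [6,7]=1
  size 3 → [5,6,7]=2
  size 4 → [4,5,6,7]=2
  size 5 → [3,4,5,6,7]=2
  size 6 → [0,3,4,5,6,7]=2  [2,3,4,5,6,7]=2
  first=0(r) contributes 2
  first=1(p) contributes 4
|[w]| = 6

6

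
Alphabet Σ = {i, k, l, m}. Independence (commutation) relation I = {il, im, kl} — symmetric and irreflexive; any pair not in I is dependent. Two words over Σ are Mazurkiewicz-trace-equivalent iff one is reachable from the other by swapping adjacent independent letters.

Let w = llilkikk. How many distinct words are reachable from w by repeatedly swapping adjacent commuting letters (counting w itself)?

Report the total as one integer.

56

0(l) covers ∅
1(l) covers 0:l
2(i) covers ∅
3(l) covers 1:l
4(k) covers 2:i
5(i) covers 4:k
6(k) covers 5:i
7(k) covers 6:k
floor of heap: 0:l, 2:i
completions by unplaced set U, small U first (add the entries for U minus each lowest piece of U):
  |U|=1: {3}:1  {7}:1
  |U|=2: {1,3}:1  {3,7}:2  {6,7}:1
  |U|=3: {0,1,3}:1  {1,3,7}:3  {3,6,7}:3  {5,6,7}:1
  |U|=4: {0,1,3,7}:4  {1,3,6,7}:6  {3,5,6,7}:4  {4,5,6,7}:1
  |U|=5: {0,1,3,6,7}:10  {1,3,5,6,7}:10  {2,4,5,6,7}:1  {3,4,5,6,7}:5
  |U|=6: {0,1,3,5,6,7}:20  {1,3,4,5,6,7}:15  {2,3,4,5,6,7}:6
  start at 0(l): 21
  start at 2(i): 35
sum over floor = 56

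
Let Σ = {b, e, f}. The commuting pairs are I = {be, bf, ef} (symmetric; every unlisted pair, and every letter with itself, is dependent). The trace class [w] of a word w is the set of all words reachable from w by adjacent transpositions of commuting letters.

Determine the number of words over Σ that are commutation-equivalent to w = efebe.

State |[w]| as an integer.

0(e) covers ∅
1(f) covers ∅
2(e) covers 0:e
3(b) covers ∅
4(e) covers 2:e
floor of heap: 0:e, 1:f, 3:b
completions by unplaced set U, small U first (add the entries for U minus each lowest piece of U):
  |U|=1: {1}:1  {3}:1  {4}:1
  |U|=2: {1,3}:2  {1,4}:2  {2,4}:1  {3,4}:2
  |U|=3: {0,2,4}:1  {1,2,4}:3  {1,3,4}:6  {2,3,4}:3
  start at 0(e): 12
  start at 1(f): 4
  start at 3(b): 4
sum over floor = 20

20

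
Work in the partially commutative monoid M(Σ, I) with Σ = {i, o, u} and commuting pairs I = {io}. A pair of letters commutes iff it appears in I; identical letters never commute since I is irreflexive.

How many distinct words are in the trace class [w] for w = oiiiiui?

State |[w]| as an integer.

piece 0:o — minimal
piece 1:i — minimal
piece 2:i rests on {1:i}
piece 3:i rests on {2:i}
piece 4:i rests on {3:i}
piece 5:u rests on {0:o, 4:i}
piece 6:i rests on {5:u}
minimal pieces: {0:o, 1:i}
ways to finish when only these pieces remain (= sum over removing one remaining piece with nothing left below it):
  1 left: {6}→1
  2 left: {5,6}→1
  3 left: {0,5,6}→1  {4,5,6}→1
  4 left: {0,4,5,6}→2  {3,4,5,6}→1
  5 left: {0,3,4,5,6}→3  {2,3,4,5,6}→1
  placing 0:o first → 1 extensions
  placing 1:i first → 4 extensions
total linear extensions = 5

5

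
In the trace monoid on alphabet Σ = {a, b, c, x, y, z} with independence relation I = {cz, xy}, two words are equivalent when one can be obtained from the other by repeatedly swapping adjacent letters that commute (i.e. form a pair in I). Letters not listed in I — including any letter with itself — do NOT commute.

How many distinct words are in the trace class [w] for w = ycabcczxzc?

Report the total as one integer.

0(y) covers ∅
1(c) covers 0:y
2(a) covers 1:c
3(b) covers 2:a
4(c) covers 3:b
5(c) covers 4:c
6(z) covers 3:b
7(x) covers 5:c, 6:z
8(z) covers 7:x
9(c) covers 7:x
floor of heap: 0:y
completions by unplaced set U, small U first (add the entries for U minus each lowest piece of U):
  |U|=1: {8}:1  {9}:1
  |U|=2: {8,9}:2
  |U|=3: {7,8,9}:2
  |U|=4: {5,7,8,9}:2  {6,7,8,9}:2
  |U|=5: {4,5,7,8,9}:2  {5,6,7,8,9}:4
  |U|=6: {4,5,6,7,8,9}:6
  |U|=7: {3,4,5,6,7,8,9}:6
  |U|=8: {2,3,4,5,6,7,8,9}:6
  start at 0(y): 6

6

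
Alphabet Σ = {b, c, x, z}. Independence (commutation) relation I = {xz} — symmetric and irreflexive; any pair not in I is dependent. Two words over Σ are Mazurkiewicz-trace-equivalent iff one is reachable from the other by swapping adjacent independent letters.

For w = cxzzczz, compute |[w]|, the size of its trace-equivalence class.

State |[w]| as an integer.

3

piece 0:c — minimal
piece 1:x rests on {0:c}
piece 2:z rests on {0:c}
piece 3:z rests on {2:z}
piece 4:c rests on {1:x, 3:z}
piece 5:z rests on {4:c}
piece 6:z rests on {5:z}
minimal pieces: {0:c}
ways to finish when only these pieces remain (= sum over removing one remaining piece with nothing left below it):
  1 left: {6}→1
  2 left: {5,6}→1
  3 left: {4,5,6}→1
  4 left: {1,4,5,6}→1  {3,4,5,6}→1
  5 left: {1,3,4,5,6}→2  {2,3,4,5,6}→1
  placing 0:c first → 3 extensions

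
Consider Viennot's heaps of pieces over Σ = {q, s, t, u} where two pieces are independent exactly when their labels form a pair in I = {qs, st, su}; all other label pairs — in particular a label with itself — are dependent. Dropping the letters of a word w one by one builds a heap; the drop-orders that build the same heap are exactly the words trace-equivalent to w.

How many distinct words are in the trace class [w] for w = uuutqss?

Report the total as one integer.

#0=u has no predecessor
#1=u depends on [0:u]
#2=u depends on [1:u]
#3=t depends on [2:u]
#4=q depends on [3:t]
#5=s has no predecessor
#6=s depends on [5:s]
sources: [0:u, 5:s]
N(rest) = Σ N(rest − s) over sources s of rest; N(one piece) = 1:
  size 1 → [4]=1  [6]=1
  size 2 → [3,4]=1  [4,6]=2  [5,6]=1
  size 3 → [2,3,4]=1  [3,4,6]=3  [4,5,6]=3
  size 4 → [1,2,3,4]=1  [2,3,4,6]=4  [3,4,5,6]=6
  size 5 → [0,1,2,3,4]=1  [1,2,3,4,6]=5  [2,3,4,5,6]=10
  first=0(u) contributes 15
  first=5(s) contributes 6
|[w]| = 21

21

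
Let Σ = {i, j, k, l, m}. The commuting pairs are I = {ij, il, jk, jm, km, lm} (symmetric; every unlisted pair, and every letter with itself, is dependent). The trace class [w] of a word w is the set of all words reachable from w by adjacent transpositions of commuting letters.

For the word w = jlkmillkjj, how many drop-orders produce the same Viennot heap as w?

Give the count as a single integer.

drop 0:j onto floor
drop 1:l onto {0:j}
drop 2:k onto {1:l}
drop 3:m onto floor
drop 4:i onto {2:k, 3:m}
drop 5:l onto {2:k}
drop 6:l onto {5:l}
drop 7:k onto {4:i, 6:l}
drop 8:j onto {6:l}
drop 9:j onto {8:j}
ground layer = {0:j, 3:m}
drop-orders for the pieces not yet dropped (sum over which currently-grounded one goes next):
  1 to go: {7} 1  {9} 1
  2 to go: {4,7} 1  {7,9} 2  {8,9} 1
  3 to go: {3,4,7} 1  {4,7,9} 3  {7,8,9} 3
  4 to go: {3,4,7,9} 4  {4,7,8,9} 6  {6,7,8,9} 3
  5 to go: {3,4,7,8,9} 10  {4,6,7,8,9} 9  {5,6,7,8,9} 3
  6 to go: {3,4,6,7,8,9} 19  {4,5,6,7,8,9} 12
  7 to go: {2,4,5,6,7,8,9} 12  {3,4,5,6,7,8,9} 31
  8 to go: {1,2,4,5,6,7,8,9} 12  {2,3,4,5,6,7,8,9} 43
  if 0:j drops first: 55 orders
  if 3:m drops first: 12 orders
heap linearizations: 67

67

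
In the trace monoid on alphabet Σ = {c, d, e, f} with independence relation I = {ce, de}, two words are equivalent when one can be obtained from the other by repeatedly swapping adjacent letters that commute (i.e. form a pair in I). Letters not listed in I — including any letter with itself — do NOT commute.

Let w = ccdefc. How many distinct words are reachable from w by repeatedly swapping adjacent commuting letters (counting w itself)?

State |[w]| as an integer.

4

piece 0:c — minimal
piece 1:c rests on {0:c}
piece 2:d rests on {1:c}
piece 3:e — minimal
piece 4:f rests on {2:d, 3:e}
piece 5:c rests on {4:f}
minimal pieces: {0:c, 3:e}
ways to finish when only these pieces remain (= sum over removing one remaining piece with nothing left below it):
  1 left: {5}→1
  2 left: {4,5}→1
  3 left: {2,4,5}→1  {3,4,5}→1
  4 left: {1,2,4,5}→1  {2,3,4,5}→2
  placing 0:c first → 3 extensions
  placing 3:e first → 1 extensions
total linear extensions = 4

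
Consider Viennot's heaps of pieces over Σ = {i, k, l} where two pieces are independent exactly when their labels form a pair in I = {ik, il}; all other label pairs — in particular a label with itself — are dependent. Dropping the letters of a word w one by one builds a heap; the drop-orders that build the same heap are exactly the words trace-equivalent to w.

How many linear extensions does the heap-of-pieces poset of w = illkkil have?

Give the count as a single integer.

21

piece 0:i — minimal
piece 1:l — minimal
piece 2:l rests on {1:l}
piece 3:k rests on {2:l}
piece 4:k rests on {3:k}
piece 5:i rests on {0:i}
piece 6:l rests on {4:k}
minimal pieces: {0:i, 1:l}
ways to finish when only these pieces remain (= sum over removing one remaining piece with nothing left below it):
  1 left: {5}→1  {6}→1
  2 left: {0,5}→1  {4,6}→1  {5,6}→2
  3 left: {0,5,6}→3  {3,4,6}→1  {4,5,6}→3
  4 left: {0,4,5,6}→6  {2,3,4,6}→1  {3,4,5,6}→4
  5 left: {0,3,4,5,6}→10  {1,2,3,4,6}→1  {2,3,4,5,6}→5
  placing 0:i first → 6 extensions
  placing 1:l first → 15 extensions
total linear extensions = 21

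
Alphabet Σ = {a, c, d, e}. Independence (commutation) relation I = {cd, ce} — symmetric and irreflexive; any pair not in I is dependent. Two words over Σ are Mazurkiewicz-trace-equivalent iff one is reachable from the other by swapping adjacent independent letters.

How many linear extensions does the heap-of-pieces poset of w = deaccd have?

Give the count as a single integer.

0(d) covers ∅
1(e) covers 0:d
2(a) covers 1:e
3(c) covers 2:a
4(c) covers 3:c
5(d) covers 2:a
floor of heap: 0:d
completions by unplaced set U, small U first (add the entries for U minus each lowest piece of U):
  |U|=1: {4}:1  {5}:1
  |U|=2: {3,4}:1  {4,5}:2
  |U|=3: {3,4,5}:3
  |U|=4: {2,3,4,5}:3
  start at 0(d): 3

3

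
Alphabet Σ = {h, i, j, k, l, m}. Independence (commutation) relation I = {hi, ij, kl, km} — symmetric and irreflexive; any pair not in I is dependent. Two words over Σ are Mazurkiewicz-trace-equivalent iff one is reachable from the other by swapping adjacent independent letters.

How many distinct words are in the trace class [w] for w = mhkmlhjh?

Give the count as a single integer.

0(m) covers ∅
1(h) covers 0:m
2(k) covers 1:h
3(m) covers 1:h
4(l) covers 3:m
5(h) covers 2:k, 4:l
6(j) covers 5:h
7(h) covers 6:j
floor of heap: 0:m
completions by unplaced set U, small U first (add the entries for U minus each lowest piece of U):
  |U|=1: {7}:1
  |U|=2: {6,7}:1
  |U|=3: {5,6,7}:1
  |U|=4: {2,5,6,7}:1  {4,5,6,7}:1
  |U|=5: {2,4,5,6,7}:2  {3,4,5,6,7}:1
  |U|=6: {2,3,4,5,6,7}:3
  start at 0(m): 3

3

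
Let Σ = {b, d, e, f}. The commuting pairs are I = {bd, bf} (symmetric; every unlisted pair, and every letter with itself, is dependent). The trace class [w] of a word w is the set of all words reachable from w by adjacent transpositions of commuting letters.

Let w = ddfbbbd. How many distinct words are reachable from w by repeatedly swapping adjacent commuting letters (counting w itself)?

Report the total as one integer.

drop 0:d onto floor
drop 1:d onto {0:d}
drop 2:f onto {1:d}
drop 3:b onto floor
drop 4:b onto {3:b}
drop 5:b onto {4:b}
drop 6:d onto {2:f}
ground layer = {0:d, 3:b}
drop-orders for the pieces not yet dropped (sum over which currently-grounded one goes next):
  1 to go: {5} 1  {6} 1
  2 to go: {2,6} 1  {4,5} 1  {5,6} 2
  3 to go: {1,2,6} 1  {2,5,6} 3  {3,4,5} 1  {4,5,6} 3
  4 to go: {0,1,2,6} 1  {1,2,5,6} 4  {2,4,5,6} 6  {3,4,5,6} 4
  5 to go: {0,1,2,5,6} 5  {1,2,4,5,6} 10  {2,3,4,5,6} 10
  if 0:d drops first: 20 orders
  if 3:b drops first: 15 orders
heap linearizations: 35

35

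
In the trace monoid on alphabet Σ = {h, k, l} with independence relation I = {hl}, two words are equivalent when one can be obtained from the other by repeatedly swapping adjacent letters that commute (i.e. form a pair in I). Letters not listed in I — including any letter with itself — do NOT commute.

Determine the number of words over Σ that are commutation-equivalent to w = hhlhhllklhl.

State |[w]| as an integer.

#0=h has no predecessor
#1=h depends on [0:h]
#2=l has no predecessor
#3=h depends on [1:h]
#4=h depends on [3:h]
#5=l depends on [2:l]
#6=l depends on [5:l]
#7=k depends on [4:h, 6:l]
#8=l depends on [7:k]
#9=h depends on [7:k]
#10=l depends on [8:l]
sources: [0:h, 2:l]
N(rest) = Σ N(rest − s) over sources s of rest; N(one piece) = 1:
  size 1 → [9]=1  [10]=1
  size 2 → [8,10]=1  [9,10]=2
  size 3 → [8,9,10]=3
  size 4 → [7,8,9,10]=3
  size 5 → [4,7,8,9,10]=3  [6,7,8,9,10]=3
  size 6 → [3,4,7,8,9,10]=3  [4,6,7,8,9,10]=6  [5,6,7,8,9,10]=3
  size 7 → [1,3,4,7,8,9,10]=3  [2,5,6,7,8,9,10]=3  [3,4,6,7,8,9,10]=9  [4,5,6,7,8,9,10]=9
  size 8 → [0,1,3,4,7,8,9,10]=3  [1,3,4,6,7,8,9,10]=12  [2,4,5,6,7,8,9,10]=12  [3,4,5,6,7,8,9,10]=18
  size 9 → [0,1,3,4,6,7,8,9,10]=15  [1,3,4,5,6,7,8,9,10]=30  [2,3,4,5,6,7,8,9,10]=30
  first=0(h) contributes 60
  first=2(l) contributes 45
|[w]| = 105

105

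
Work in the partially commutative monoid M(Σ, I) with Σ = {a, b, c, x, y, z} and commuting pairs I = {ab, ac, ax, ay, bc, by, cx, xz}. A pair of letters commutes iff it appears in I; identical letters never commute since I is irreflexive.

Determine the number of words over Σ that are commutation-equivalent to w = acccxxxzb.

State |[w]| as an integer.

piece 0:a — minimal
piece 1:c — minimal
piece 2:c rests on {1:c}
piece 3:c rests on {2:c}
piece 4:x — minimal
piece 5:x rests on {4:x}
piece 6:x rests on {5:x}
piece 7:z rests on {0:a, 3:c}
piece 8:b rests on {6:x, 7:z}
minimal pieces: {0:a, 1:c, 4:x}
ways to finish when only these pieces remain (= sum over removing one remaining piece with nothing left below it):
  1 left: {8}→1
  2 left: {6,8}→1  {7,8}→1
  3 left: {0,7,8}→1  {3,7,8}→1  {5,6,8}→1  {6,7,8}→2
  4 left: {0,3,7,8}→2  {0,6,7,8}→3  {2,3,7,8}→1  {3,6,7,8}→3  {4,5,6,8}→1  {5,6,7,8}→3
  5 left: {0,2,3,7,8}→3  {0,3,6,7,8}→8  {0,5,6,7,8}→6  {1,2,3,7,8}→1  {2,3,6,7,8}→4  {3,5,6,7,8}→6  {4,5,6,7,8}→4
  6 left: {0,1,2,3,7,8}→4  {0,2,3,6,7,8}→15  {0,3,5,6,7,8}→20  {0,4,5,6,7,8}→10  {1,2,3,6,7,8}→5  {2,3,5,6,7,8}→10  {3,4,5,6,7,8}→10
  7 left: {0,1,2,3,6,7,8}→24  {0,2,3,5,6,7,8}→45  {0,3,4,5,6,7,8}→40  {1,2,3,5,6,7,8}→15  {2,3,4,5,6,7,8}→20
  placing 0:a first → 35 extensions
  placing 1:c first → 105 extensions
  placing 4:x first → 84 extensions
total linear extensions = 224

224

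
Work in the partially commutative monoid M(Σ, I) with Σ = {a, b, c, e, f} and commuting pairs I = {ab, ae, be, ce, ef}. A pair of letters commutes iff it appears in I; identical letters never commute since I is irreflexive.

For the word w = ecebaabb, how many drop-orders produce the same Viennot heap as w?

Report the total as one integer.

280

piece 0:e — minimal
piece 1:c — minimal
piece 2:e rests on {0:e}
piece 3:b rests on {1:c}
piece 4:a rests on {1:c}
piece 5:a rests on {4:a}
piece 6:b rests on {3:b}
piece 7:b rests on {6:b}
minimal pieces: {0:e, 1:c}
ways to finish when only these pieces remain (= sum over removing one remaining piece with nothing left below it):
  1 left: {2}→1  {5}→1  {7}→1
  2 left: {0,2}→1  {2,5}→2  {2,7}→2  {4,5}→1  {5,7}→2  {6,7}→1
  3 left: {0,2,5}→3  {0,2,7}→3  {2,4,5}→3  {2,5,7}→6  {2,6,7}→3  {3,6,7}→1  {4,5,7}→3  {5,6,7}→3
  4 left: {0,2,4,5}→6  {0,2,5,7}→12  {0,2,6,7}→6  {2,3,6,7}→4  {2,4,5,7}→12  {2,5,6,7}→12  {3,5,6,7}→4  {4,5,6,7}→6
  5 left: {0,2,3,6,7}→10  {0,2,4,5,7}→30  {0,2,5,6,7}→30  {2,3,5,6,7}→20  {2,4,5,6,7}→30  {3,4,5,6,7}→10
  6 left: {0,2,3,5,6,7}→60  {0,2,4,5,6,7}→90  {1,3,4,5,6,7}→10  {2,3,4,5,6,7}→60
  placing 0:e first → 70 extensions
  placing 1:c first → 210 extensions
total linear extensions = 280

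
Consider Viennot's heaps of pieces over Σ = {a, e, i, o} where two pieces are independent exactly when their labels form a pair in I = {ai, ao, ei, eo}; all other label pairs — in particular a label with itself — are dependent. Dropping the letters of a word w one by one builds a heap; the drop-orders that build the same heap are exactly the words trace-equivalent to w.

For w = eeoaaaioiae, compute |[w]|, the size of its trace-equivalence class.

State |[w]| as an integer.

330

0(e) covers ∅
1(e) covers 0:e
2(o) covers ∅
3(a) covers 1:e
4(a) covers 3:a
5(a) covers 4:a
6(i) covers 2:o
7(o) covers 6:i
8(i) covers 7:o
9(a) covers 5:a
10(e) covers 9:a
floor of heap: 0:e, 2:o
completions by unplaced set U, small U first (add the entries for U minus each lowest piece of U):
  |U|=1: {8}:1  {10}:1
  |U|=2: {7,8}:1  {8,10}:2  {9,10}:1
  |U|=3: {5,9,10}:1  {6,7,8}:1  {7,8,10}:3  {8,9,10}:3
  |U|=4: {2,6,7,8}:1  {4,5,9,10}:1  {5,8,9,10}:4  {6,7,8,10}:4  {7,8,9,10}:6
  |U|=5: {2,6,7,8,10}:5  {3,4,5,9,10}:1  {4,5,8,9,10}:5  {5,7,8,9,10}:10  {6,7,8,9,10}:10
  |U|=6: {1,3,4,5,9,10}:1  {2,6,7,8,9,10}:15  {3,4,5,8,9,10}:6  {4,5,7,8,9,10}:15  {5,6,7,8,9,10}:20
  |U|=7: {0,1,3,4,5,9,10}:1  {1,3,4,5,8,9,10}:7  {2,5,6,7,8,9,10}:35  {3,4,5,7,8,9,10}:21  {4,5,6,7,8,9,10}:35
  |U|=8: {0,1,3,4,5,8,9,10}:8  {1,3,4,5,7,8,9,10}:28  {2,4,5,6,7,8,9,10}:70  {3,4,5,6,7,8,9,10}:56
  |U|=9: {0,1,3,4,5,7,8,9,10}:36  {1,3,4,5,6,7,8,9,10}:84  {2,3,4,5,6,7,8,9,10}:126
  start at 0(e): 210
  start at 2(o): 120
sum over floor = 330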